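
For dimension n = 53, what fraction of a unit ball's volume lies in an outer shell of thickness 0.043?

1 - (1-0.043)^53 ≈ 0.902651 ≈ 90.27%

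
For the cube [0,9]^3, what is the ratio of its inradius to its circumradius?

r_in = 9/2 (half the side); r_out = 9√3/2 (half the diagonal). Ratio = 1/√3 ≈ 0.57735.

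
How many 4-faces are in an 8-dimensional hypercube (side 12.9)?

Choose 4 of 8 axes to span the face (C(8,4) = 70 ways), then fix each of the remaining 4 coordinates at one of its two extreme values (2^4 = 16 ways): 70·16 = 1120.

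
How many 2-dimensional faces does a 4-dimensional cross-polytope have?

Each 2-face is the convex hull of 3 vertices, one chosen as ±e_i from each of 3 distinct axes: 2^3·C(4,3) = 32.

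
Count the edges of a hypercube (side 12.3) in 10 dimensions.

The 10-cube has n·2^(n-1) = 10·2^9 = 10·512 = 5120 edges.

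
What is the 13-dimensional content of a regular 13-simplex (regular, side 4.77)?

For a regular n-simplex with edge a, V = (a^n / n!)·√((n+1)/2^n). With a=4.77, n=13: V ≈ 0.00439367.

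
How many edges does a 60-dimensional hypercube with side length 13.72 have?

Each of the 2^60 = 1152921504606846976 vertices has degree 60; total edges = 60·2^60/2 = 34587645138205409280.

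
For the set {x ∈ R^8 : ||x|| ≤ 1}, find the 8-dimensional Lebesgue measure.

The n-ball volume is π^(n/2)·r^n/Γ(n/2+1). With n=8, r=1: V = π^4/24 ≈ 4.05871.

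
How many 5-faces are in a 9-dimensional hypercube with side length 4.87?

An n-cube has C(n,k)·2^(n-k) k-faces. Here C(9,5)·2^4 = 126·16 = 2016.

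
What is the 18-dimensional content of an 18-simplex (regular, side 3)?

Volume = 3^18 · √(19/2^18) / 18! ≈ 5.15167e-10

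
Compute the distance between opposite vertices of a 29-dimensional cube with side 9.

The space diagonal of an n-cube of side s is s√n. Here 9·√29 ≈ 48.4665.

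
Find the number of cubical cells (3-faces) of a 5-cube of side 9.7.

f_3(5-cube) = (5 choose 3) · 2^2 = 40.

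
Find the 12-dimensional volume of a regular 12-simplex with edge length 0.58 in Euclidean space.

Volume = 0.58^12 · √(13/2^12) / 12! ≈ 1.70448e-13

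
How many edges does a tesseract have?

Each of the 2^4 = 16 vertices has degree 4; total edges = 4·2^4/2 = 32.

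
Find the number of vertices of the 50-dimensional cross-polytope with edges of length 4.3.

Number of vertices = 2n = 100.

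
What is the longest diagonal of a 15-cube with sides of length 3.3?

||(3.3,3.3,...,3.3)|| = √(15)·3.3 ≈ 12.7808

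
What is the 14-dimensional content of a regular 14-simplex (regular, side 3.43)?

V = (3.43^14 / 14!) · √((14+1) / 2^14) ≈ 1.08279e-05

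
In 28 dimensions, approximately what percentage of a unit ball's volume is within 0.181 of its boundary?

1 - (1-0.181)^28 ≈ 0.996268 ≈ 99.63%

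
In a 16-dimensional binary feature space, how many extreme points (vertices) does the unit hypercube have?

The 16-cube has 2^16 = 65536 vertices.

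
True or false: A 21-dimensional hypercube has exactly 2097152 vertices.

True. The 21-cube has 2^21 = 2097152 vertices.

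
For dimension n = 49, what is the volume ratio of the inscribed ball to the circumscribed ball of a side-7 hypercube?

The radii are 7/2 and 7√49/2, so the volume ratio is (1/√49)^49 = 49^{-49/2} ≈ 3.89221e-42.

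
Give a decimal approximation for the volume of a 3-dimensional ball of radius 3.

V_3(3) = π^(3/2) · (3)^3 / Γ(3/2 + 1) = 36·π ≈ 113.097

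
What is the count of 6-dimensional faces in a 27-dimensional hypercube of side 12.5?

Choose 6 of 27 axes to span the face (C(27,6) = 296010 ways), then fix each of the remaining 21 coordinates at one of its two extreme values (2^21 = 2097152 ways): 296010·2097152 = 620777963520.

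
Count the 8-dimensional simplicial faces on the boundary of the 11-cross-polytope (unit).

f_8(11-orthoplex) = 2^9 · (11 choose 9) = 28160.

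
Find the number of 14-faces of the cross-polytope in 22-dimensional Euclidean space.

An n-cross-polytope has 2^(k+1)·C(n,k+1) k-faces. Here 2^15·C(22,15) = 32768·170544 = 5588385792.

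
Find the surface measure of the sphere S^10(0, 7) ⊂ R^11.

S_11(7) = 2·π^(11/2)·(7)^10 / Γ(11/2) = 2582630848·π^5/135 ≈ 5.85434e+09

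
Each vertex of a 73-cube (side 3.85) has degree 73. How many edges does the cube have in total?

An n-cube has n·2^(n-1) edges. With n = 73: 73·4722366482869645213696 = 344732753249484100599808.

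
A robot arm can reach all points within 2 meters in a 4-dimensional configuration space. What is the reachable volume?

V = 8·π^2 ≈ 78.9568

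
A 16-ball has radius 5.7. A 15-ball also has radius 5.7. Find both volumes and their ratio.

V_16(5.7) ≈ 2.92197e+11. V_15(5.7) ≈ 8.30908e+10. Ratio V_16/V_15 ≈ 3.517.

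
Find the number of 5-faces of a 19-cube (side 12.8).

Number of 5-faces = C(19,5) · 2^(19-5) = 11628 · 16384 = 190513152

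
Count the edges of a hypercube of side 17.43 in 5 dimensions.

Number of 1-faces = C(5,1)·2^(5-1) = 5·16 = 80.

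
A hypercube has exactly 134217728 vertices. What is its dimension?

2^n = 134217728 ⇒ n = log_2(134217728) = 27.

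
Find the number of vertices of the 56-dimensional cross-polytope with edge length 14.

The vertices are ±e_1, ..., ±e_56, so there are 2·56 = 112.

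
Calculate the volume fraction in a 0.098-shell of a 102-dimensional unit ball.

1 - (1-0.098)^102 ≈ 0.999973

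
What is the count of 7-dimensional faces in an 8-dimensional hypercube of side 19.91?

An n-cube has C(n,k)·2^(n-k) k-faces. Here C(8,7)·2^1 = 8·2 = 16.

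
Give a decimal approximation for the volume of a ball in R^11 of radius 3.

V_11(3) = π^(11/2) · (3)^11 / Γ(11/2 + 1) = 419904·π^5/385 ≈ 333763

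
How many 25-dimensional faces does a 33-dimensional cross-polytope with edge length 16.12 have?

f_25(33-orthoplex) = 2^26 · (33 choose 26) = 286692288233472.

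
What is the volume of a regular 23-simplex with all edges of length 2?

V = (2^23 / 23!) · √((23+1) / 2^23) ≈ 5.48853e-19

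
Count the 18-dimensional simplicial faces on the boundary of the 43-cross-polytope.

Number of 18-faces = 2^(18+1) · C(43,18+1) = 524288 · 800472431850 = 419678090349772800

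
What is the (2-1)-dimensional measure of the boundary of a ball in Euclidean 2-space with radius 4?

|∂B_2(4)| = 2πr = 2π·4 ≈ 25.1327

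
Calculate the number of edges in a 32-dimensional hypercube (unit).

Each of the 2^32 = 4294967296 vertices has degree 32; total edges = 32·2^32/2 = 68719476736.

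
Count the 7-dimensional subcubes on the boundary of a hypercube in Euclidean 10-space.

f_7(10-cube) = (10 choose 7) · 2^3 = 960.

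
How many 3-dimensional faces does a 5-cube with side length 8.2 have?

f_3(5-cube) = (5 choose 3) · 2^2 = 40.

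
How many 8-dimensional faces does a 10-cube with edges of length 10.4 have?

An n-cube has C(n,k)·2^(n-k) k-faces. Here C(10,8)·2^2 = 45·4 = 180.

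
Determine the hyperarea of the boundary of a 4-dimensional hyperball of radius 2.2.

|∂B_4(2.2)| ≈ 210.183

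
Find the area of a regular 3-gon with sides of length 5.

Area = (√3/4) · 5² = 10.8253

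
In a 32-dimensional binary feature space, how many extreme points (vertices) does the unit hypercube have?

An n-cube has 2^n vertices; for n = 32 that is 2^32 = 4294967296.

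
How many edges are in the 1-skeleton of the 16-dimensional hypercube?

Each of the 2^16 = 65536 vertices has degree 16; total edges = 16·2^16/2 = 524288.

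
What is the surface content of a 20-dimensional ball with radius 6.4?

|∂B_20(6.4)| ≈ 1.07198e+15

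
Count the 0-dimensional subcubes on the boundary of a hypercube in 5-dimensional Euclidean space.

An n-cube has C(n,k)·2^(n-k) k-faces. Here C(5,0)·2^5 = 1·32 = 32.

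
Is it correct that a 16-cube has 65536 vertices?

True. The 16-cube has 2^16 = 65536 vertices.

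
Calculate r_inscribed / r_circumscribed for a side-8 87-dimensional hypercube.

For an n-cube of any side s, the inradius is s/2 and the circumradius is s√n/2, so the ratio is 1/√87 ≈ 0.107211.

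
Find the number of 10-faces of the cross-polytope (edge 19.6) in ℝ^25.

An n-cross-polytope has 2^(k+1)·C(n,k+1) k-faces. Here 2^11·C(25,11) = 2048·4457400 = 9128755200.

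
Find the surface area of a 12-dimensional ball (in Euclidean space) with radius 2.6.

The surface area of an n-ball is 2π^(n/2) r^(n-1) / Γ(n/2). For n=12, r=2.6: 588105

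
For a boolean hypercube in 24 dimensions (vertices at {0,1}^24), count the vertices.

Each vertex is a binary string of length 24, so there are 2^24 = 16777216.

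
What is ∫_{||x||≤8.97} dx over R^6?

The n-ball volume is π^(n/2)·r^n/Γ(n/2+1). With n=6, r=8.97: V ≈ 2.69186e+06.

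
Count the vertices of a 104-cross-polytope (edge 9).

The 104-dimensional cross-polytope has 2n = 2·104 = 208 vertices.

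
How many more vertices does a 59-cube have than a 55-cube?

The 59-cube has 2^59 = 576460752303423488 vertices. The 55-cube has 2^55 = 36028797018963968 vertices. Difference: 576460752303423488 - 36028797018963968 = 540431955284459520.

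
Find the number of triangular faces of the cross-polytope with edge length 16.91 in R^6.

An n-cross-polytope has 2^(k+1)·C(n,k+1) k-faces. Here 2^3·C(6,3) = 8·20 = 160.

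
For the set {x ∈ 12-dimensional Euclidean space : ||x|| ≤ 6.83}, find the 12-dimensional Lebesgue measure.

Volume = π^{12/2}·(6.83)^12/Γ(7) ≈ 1.37599e+10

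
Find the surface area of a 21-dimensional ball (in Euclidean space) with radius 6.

S = n·V_n(r)/r = 21·V_21(6)/6 (volume-to-surface relation), giving 92442129447518208·π^10/8083075 ≈ 1.07101e+15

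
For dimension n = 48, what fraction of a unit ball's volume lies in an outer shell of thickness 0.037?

1 - (1-0.037)^48 ≈ 0.836295 ≈ 83.63%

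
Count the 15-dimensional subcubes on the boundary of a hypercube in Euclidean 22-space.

An n-cube has C(n,k)·2^(n-k) k-faces. Here C(22,15)·2^7 = 170544·128 = 21829632.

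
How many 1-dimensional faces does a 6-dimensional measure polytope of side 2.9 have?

Number of 1-faces = C(6,1) · 2^(6-1) = 6 · 32 = 192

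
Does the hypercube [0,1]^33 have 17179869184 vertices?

False. The 33-cube has 2^33 = 8589934592 vertices.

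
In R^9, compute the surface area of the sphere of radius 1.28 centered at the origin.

S = n·V_n(r)/r = 9·V_9(1.28)/1.28 (volume-to-surface relation), giving 213.914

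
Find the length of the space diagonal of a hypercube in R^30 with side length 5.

Diagonal = √30 · 5 ≈ 27.3861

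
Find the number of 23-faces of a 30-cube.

An n-cube has C(n,k)·2^(n-k) k-faces. Here C(30,23)·2^7 = 2035800·128 = 260582400.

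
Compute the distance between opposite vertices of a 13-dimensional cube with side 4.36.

The space diagonal of an n-cube of side s is s√n. Here 4.36·√13 ≈ 15.7202.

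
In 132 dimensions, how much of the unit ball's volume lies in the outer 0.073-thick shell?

1 - (1-0.073)^132 ≈ 0.999955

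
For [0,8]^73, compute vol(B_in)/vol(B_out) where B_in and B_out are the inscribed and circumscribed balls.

Volume scales as r^n, and r_in/r_out = 1/√73, giving (1/√73)^73 ≈ 9.74351e-69.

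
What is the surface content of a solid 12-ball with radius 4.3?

S_12(4.3) = 2·π^(12/2)·(4.3)^11 / Γ(12/2) ≈ 1.48902e+08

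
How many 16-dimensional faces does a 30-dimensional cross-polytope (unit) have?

Each 16-face is the convex hull of 17 vertices, one chosen as ±e_i from each of 17 distinct axes: 2^17·C(30,17) = 15697163059200.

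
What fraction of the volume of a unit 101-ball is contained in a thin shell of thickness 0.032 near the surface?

1 - (1-0.032)^101 ≈ 0.962554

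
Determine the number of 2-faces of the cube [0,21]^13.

An n-cube has C(n,k)·2^(n-k) k-faces. Here C(13,2)·2^11 = 78·2048 = 159744.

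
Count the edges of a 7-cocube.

Each 1-face is the convex hull of 2 vertices, one chosen as ±e_i from each of 2 distinct axes: 2^2·C(7,2) = 84.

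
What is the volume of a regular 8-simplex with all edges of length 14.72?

Volume = 14.72^8 · √(9/2^8) / 8! ≈ 10250.5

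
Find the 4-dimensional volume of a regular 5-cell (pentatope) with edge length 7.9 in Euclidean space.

Volume = 7.9^4 · √(5/2^4) / 4! ≈ 90.724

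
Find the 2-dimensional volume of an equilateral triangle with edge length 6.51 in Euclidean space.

Area = (√3/4) · 6.51² = 18.3511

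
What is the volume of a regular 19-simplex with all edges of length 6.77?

Volume = 6.77^19 · √(20/2^19) / 19! ≈ 0.000306775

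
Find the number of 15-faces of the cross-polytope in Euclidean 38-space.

An n-cross-polytope has 2^(k+1)·C(n,k+1) k-faces. Here 2^16·C(38,16) = 65536·22239974430 = 1457518964244480.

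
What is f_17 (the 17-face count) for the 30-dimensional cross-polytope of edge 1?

An n-cross-polytope has 2^(k+1)·C(n,k+1) k-faces. Here 2^18·C(30,18) = 262144·86493225 = 22673679974400.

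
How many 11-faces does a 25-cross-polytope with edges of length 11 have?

An n-cross-polytope has 2^(k+1)·C(n,k+1) k-faces. Here 2^12·C(25,12) = 4096·5200300 = 21300428800.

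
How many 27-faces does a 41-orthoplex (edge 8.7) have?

An n-cross-polytope has 2^(k+1)·C(n,k+1) k-faces. Here 2^28·C(41,28) = 268435456·17620076360 = 4729853232451420160.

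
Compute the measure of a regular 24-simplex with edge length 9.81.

Volume = 9.81^24 · √(25/2^24) / 24! ≈ 0.00124154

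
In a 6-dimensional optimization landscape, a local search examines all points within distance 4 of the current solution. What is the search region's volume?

Volume = π^{6/2}·(4)^6/Γ(4) = 2048·π^3/3 ≈ 21167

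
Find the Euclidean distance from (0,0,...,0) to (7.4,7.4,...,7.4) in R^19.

||(7.4,7.4,...,7.4)|| = √(19)·7.4 ≈ 32.2559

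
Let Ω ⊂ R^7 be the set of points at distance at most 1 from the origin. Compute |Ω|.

V_7(1) = π^(7/2) · (1)^7 / Γ(7/2 + 1) = 16·π^3/105 ≈ 4.72477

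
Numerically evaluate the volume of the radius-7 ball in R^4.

The n-ball volume is π^(n/2)·r^n/Γ(n/2+1). With n=4, r=7: V = 2401·π^2/2 ≈ 11848.5.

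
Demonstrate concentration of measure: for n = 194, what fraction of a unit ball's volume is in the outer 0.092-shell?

1 - (1-0.092)^194 ≈ 0.9999999926 ≈ 99.999999%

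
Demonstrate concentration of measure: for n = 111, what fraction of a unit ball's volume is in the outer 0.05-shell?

1 - (1-0.05)^111 ≈ 0.996632 ≈ 99.66%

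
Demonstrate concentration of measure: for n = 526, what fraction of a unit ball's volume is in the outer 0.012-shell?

1 - (1-0.012)^526 ≈ 0.998254 ≈ 99.83%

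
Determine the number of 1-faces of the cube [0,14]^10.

An n-cube has C(n,k)·2^(n-k) k-faces. Here C(10,1)·2^9 = 10·512 = 5120.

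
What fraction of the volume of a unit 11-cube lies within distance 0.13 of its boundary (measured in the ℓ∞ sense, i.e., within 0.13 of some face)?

1 - (1 - 2·0.13)^11 = 1 - 0.74^11 ≈ 0.963562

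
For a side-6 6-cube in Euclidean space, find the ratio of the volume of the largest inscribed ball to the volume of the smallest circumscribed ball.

The radii are 6/2 and 6√6/2, so the volume ratio is (1/√6)^6 = 6^{-6/2} ≈ 0.00462963.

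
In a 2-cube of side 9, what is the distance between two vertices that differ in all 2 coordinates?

Diagonal = √2 · 9 ≈ 12.7279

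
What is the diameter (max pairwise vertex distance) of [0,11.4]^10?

Diagonal = √10 · 11.4 ≈ 36.05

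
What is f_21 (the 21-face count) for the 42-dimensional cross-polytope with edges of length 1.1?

An n-cross-polytope has 2^(k+1)·C(n,k+1) k-faces. Here 2^22·C(42,22) = 4194304·513791607420 = 2154998194168135680.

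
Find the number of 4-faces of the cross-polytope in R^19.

f_4(19-orthoplex) = 2^5 · (19 choose 5) = 372096.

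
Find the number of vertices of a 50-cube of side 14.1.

Number of vertices = 2^50 = 1125899906842624.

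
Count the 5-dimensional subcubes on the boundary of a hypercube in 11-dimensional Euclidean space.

An n-cube has C(n,k)·2^(n-k) k-faces. Here C(11,5)·2^6 = 462·64 = 29568.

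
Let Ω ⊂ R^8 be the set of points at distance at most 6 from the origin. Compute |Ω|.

Volume = π^{8/2}·(6)^8/Γ(5) = 69984·π^4 ≈ 6.81708e+06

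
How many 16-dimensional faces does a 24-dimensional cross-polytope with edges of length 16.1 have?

Each 16-face is the convex hull of 17 vertices, one chosen as ±e_i from each of 17 distinct axes: 2^17·C(24,17) = 45364543488.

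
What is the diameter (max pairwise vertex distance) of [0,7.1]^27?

d = √(7.1² + 7.1² + ... + 7.1²) [27 terms] = √(27·7.1²) = 7.1√27 ≈ 36.8927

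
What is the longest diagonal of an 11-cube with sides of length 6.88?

d = √(6.88² + 6.88² + ... + 6.88²) [11 terms] = √(11·6.88²) = 6.88√11 ≈ 22.8184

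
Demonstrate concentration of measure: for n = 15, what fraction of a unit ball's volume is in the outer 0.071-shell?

1 - (1-0.071)^15 ≈ 0.668689 ≈ 66.87%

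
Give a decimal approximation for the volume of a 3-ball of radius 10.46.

V_3(10.46) = π^(3/2) · (10.46)^3 / Γ(3/2 + 1) ≈ 4793.84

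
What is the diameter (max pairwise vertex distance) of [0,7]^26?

||(7,7,...,7)|| = √(26)·7 ≈ 35.6931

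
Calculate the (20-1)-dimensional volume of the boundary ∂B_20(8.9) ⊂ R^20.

S_20(8.9) = 2·π^(20/2)·(8.9)^19 / Γ(20/2) ≈ 5.63866e+17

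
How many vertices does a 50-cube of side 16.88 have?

Number of vertices = 2^50 = 1125899906842624.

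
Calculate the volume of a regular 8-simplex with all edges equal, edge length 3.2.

V = (3.2^8 / 8!) · √((8+1) / 2^8) ≈ 0.0511306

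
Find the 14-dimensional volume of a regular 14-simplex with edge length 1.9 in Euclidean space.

For a regular n-simplex with edge a, V = (a^n / n!)·√((n+1)/2^n). With a=1.9, n=14: V ≈ 2.77318e-09.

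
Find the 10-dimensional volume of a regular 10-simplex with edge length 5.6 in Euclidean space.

V_10 = √(11) · 5.6^10 / (10! · 2^(10/2)) ≈ 0.866291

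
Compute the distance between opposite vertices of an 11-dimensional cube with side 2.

Diagonal = √11 · 2 ≈ 6.63325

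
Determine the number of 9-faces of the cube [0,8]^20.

An n-cube has C(n,k)·2^(n-k) k-faces. Here C(20,9)·2^11 = 167960·2048 = 343982080.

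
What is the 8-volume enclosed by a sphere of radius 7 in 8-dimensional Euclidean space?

The n-ball volume is π^(n/2)·r^n/Γ(n/2+1). With n=8, r=7: V = 5764801·π^4/24 ≈ 2.33977e+07.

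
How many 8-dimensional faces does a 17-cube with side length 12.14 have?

Number of 8-faces = C(17,8) · 2^(17-8) = 24310 · 512 = 12446720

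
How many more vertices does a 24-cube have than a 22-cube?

The 24-cube has 2^24 = 16777216 vertices. The 22-cube has 2^22 = 4194304 vertices. Difference: 16777216 - 4194304 = 12582912.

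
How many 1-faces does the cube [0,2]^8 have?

The 8-cube has n·2^(n-1) = 8·2^7 = 8·128 = 1024 edges.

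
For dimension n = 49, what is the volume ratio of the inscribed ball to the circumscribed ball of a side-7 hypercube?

Volume scales as r^n, and r_in/r_out = 1/√49, giving (1/√49)^49 ≈ 3.89221e-42.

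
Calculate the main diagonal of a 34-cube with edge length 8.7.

d = √(8.7² + 8.7² + ... + 8.7²) [34 terms] = √(34·8.7²) = 8.7√34 ≈ 50.7293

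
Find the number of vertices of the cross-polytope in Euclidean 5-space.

Each 0-face is the convex hull of 1 vertex, one chosen as ±e_i from each of 1 distinct axis: 2^1·C(5,1) = 10.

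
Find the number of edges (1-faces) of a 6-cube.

f_1(6-cube) = (6 choose 1) · 2^5 = 192.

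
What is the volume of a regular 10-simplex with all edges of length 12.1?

Volume = 12.1^10 · √(11/2^10) / 10! ≈ 1921.49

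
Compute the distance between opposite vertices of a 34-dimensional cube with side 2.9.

||(2.9,2.9,...,2.9)|| = √(34)·2.9 ≈ 16.9098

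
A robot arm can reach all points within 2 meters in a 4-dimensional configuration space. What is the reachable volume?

V_4(2) = π^(4/2) · (2)^4 / Γ(4/2 + 1) = 8·π^2 ≈ 78.9568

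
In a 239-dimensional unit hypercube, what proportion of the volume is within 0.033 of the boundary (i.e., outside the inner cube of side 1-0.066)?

The inner cube has side 1-2·0.033 = 0.934 and volume (0.934)^239 ≈ 8.183e-08, so the shell holds 0.9999999182 of the volume.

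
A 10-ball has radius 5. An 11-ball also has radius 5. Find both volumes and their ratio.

V_10(5) ≈ 2.49039e+07. V_11(5) ≈ 9.19973e+07. Ratio V_10/V_11 ≈ 0.2707.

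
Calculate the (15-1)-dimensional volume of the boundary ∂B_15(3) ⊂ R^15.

S = n·V_n(r)/r = 15·V_15(3)/3 (volume-to-surface relation), giving 45349632·π^7/5005 ≈ 2.73665e+07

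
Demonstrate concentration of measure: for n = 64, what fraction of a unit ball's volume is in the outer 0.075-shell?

1 - (1-0.075)^64 ≈ 0.993191 ≈ 99.32%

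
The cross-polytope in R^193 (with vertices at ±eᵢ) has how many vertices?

Number of vertices = 2n = 386.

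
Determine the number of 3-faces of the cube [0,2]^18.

An n-cube has C(n,k)·2^(n-k) k-faces. Here C(18,3)·2^15 = 816·32768 = 26738688.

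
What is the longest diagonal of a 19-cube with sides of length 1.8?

Diagonal = √19 · 1.8 ≈ 7.84602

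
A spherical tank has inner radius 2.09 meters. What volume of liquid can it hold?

The n-ball volume is π^(n/2)·r^n/Γ(n/2+1). With n=3, r=2.09: V ≈ 38.2408.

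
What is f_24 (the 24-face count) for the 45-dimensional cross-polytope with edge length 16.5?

f_24(45-orthoplex) = 2^25 · (45 choose 25) = 106363215218246418432.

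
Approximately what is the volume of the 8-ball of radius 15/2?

The n-ball volume is π^(n/2)·r^n/Γ(n/2+1). With n=8, r=15/2: V = 854296875·π^4/2048 ≈ 4.0633e+07.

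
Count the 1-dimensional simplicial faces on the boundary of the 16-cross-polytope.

An n-cross-polytope has 2^(k+1)·C(n,k+1) k-faces. Here 2^2·C(16,2) = 4·120 = 480.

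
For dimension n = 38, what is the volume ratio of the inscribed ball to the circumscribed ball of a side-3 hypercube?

V_in / V_out = (r_in/r_out)^38 = (1/√38)^38 = 38^(-38/2) ≈ 9.64077e-31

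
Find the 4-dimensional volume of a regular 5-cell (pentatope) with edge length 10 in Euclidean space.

Volume = 10^4 · √(5/2^4) / 4! ≈ 232.924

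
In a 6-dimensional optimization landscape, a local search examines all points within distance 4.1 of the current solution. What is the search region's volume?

The n-ball volume is π^(n/2)·r^n/Γ(n/2+1). With n=6, r=4.1: V ≈ 24547.2.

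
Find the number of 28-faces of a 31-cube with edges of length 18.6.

f_28(31-cube) = (31 choose 28) · 2^3 = 35960.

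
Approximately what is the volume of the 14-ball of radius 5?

Volume = π^{14/2}·(5)^14/Γ(8) = 1220703125·π^7/1008 ≈ 3.65762e+09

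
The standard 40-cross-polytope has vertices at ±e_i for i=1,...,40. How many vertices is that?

The 40-dimensional cross-polytope has 2n = 2·40 = 80 vertices.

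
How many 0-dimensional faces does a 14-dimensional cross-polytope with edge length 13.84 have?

f_0(14-orthoplex) = 2^1 · (14 choose 1) = 28.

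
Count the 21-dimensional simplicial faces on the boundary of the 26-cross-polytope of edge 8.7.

An n-cross-polytope has 2^(k+1)·C(n,k+1) k-faces. Here 2^22·C(26,22) = 4194304·14950 = 62704844800.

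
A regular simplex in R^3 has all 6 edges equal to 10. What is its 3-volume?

Volume = (√2/12) · 10³ = 117.851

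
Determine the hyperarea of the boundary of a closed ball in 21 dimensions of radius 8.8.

The surface area of an n-ball is 2π^(n/2) r^(n-1) / Γ(n/2). For n=21, r=8.8: 2.27206e+18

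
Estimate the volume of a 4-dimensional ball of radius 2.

V_4(2) = π^(4/2) · (2)^4 / Γ(4/2 + 1) = 8·π^2 ≈ 78.9568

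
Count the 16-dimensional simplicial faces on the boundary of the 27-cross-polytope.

Number of 16-faces = 2^(16+1) · C(27,16+1) = 131072 · 8436285 = 1105760747520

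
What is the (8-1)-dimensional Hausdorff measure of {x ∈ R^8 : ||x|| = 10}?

|∂B_8(10)| = 10000000·π^4/3 ≈ 3.24697e+08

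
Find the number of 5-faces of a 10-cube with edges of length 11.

Choose 5 of 10 axes to span the face (C(10,5) = 252 ways), then fix each of the remaining 5 coordinates at one of its two extreme values (2^5 = 32 ways): 252·32 = 8064.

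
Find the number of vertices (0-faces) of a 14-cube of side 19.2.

f_0(14-cube) = (14 choose 0) · 2^14 = 16384.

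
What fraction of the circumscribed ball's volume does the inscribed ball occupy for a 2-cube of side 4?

V_in/V_out = n^(-n/2) = 2^(-2/2) ≈ 0.5.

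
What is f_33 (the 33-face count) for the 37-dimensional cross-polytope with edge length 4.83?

An n-cross-polytope has 2^(k+1)·C(n,k+1) k-faces. Here 2^34·C(37,34) = 17179869184·7770 = 133487583559680.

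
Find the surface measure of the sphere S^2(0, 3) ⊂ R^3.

The surface area of an n-ball is 2π^(n/2) r^(n-1) / Γ(n/2). For n=3, r=3: 4πr² = 4π·(3)² ≈ 113.097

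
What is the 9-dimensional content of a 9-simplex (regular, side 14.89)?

Volume = 14.89^9 · √(10/2^9) / 9! ≈ 13856.5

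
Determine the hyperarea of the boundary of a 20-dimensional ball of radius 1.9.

S_20(1.9) = 2·π^(20/2)·(1.9)^19 / Γ(20/2) ≈ 102114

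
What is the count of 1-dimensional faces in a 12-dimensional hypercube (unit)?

Number of 1-faces = C(12,1) · 2^(12-1) = 12 · 2048 = 24576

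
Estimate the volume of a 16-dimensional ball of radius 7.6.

Volume = π^{16/2}·(7.6)^16/Γ(9) ≈ 2.91539e+13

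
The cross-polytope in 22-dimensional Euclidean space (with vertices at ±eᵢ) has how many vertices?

The 22-dimensional cross-polytope has 2n = 2·22 = 44 vertices.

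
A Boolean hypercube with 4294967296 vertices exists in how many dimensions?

The n-cube has 2^n vertices, and 4294967296 = 2^32, so n = 32.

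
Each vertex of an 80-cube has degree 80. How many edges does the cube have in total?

An n-cube has n·2^(n-1) edges. With n = 80: 80·604462909807314587353088 = 48357032784585166988247040.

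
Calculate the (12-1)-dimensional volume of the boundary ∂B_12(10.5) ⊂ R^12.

S_12(10.5) = 2·π^(12/2)·(10.5)^11 / Γ(12/2) = 116759166847407·π^6/40960 ≈ 2.7405e+12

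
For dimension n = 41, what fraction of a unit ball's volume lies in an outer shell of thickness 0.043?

1 - (1-0.043)^41 ≈ 0.835036 ≈ 83.50%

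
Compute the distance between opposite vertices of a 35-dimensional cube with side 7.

||(7,7,...,7)|| = √(35)·7 ≈ 41.4126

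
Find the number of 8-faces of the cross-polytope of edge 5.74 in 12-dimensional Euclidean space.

Number of 8-faces = 2^(8+1) · C(12,8+1) = 512 · 220 = 112640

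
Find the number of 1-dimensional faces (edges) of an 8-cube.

The 8-cube has n·2^(n-1) = 8·2^7 = 8·128 = 1024 edges.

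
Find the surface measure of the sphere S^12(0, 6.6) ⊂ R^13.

The surface area of an n-ball is 2π^(n/2) r^(n-1) / Γ(n/2). For n=13, r=6.6: 8.08746e+10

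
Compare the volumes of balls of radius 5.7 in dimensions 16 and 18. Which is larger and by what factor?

V_16(5.7) ≈ 2.92197e+11, V_18(5.7) ≈ 3.31385e+12. The 18-ball is larger by a factor of 11.34.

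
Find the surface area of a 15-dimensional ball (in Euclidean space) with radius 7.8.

|∂B_15(7.8)| ≈ 1.76541e+13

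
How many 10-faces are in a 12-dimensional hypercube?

An n-cube has C(n,k)·2^(n-k) k-faces. Here C(12,10)·2^2 = 66·4 = 264.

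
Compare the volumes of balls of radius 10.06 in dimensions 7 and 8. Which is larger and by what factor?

V_7(10.06) ≈ 4.92681e+07, V_8(10.06) ≈ 4.25767e+08. The 8-ball is larger by a factor of 8.642.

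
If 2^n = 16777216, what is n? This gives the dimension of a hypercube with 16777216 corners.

Since 2^n = 16777216, we have n = 24.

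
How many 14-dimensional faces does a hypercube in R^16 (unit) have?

Choose 14 of 16 axes to span the face (C(16,14) = 120 ways), then fix each of the remaining 2 coordinates at one of its two extreme values (2^2 = 4 ways): 120·4 = 480.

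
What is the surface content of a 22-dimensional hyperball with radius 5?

S = n·V_n(r)/r = 22·V_22(5)/5 (volume-to-surface relation), giving 19073486328125·π^11/72576 ≈ 7.73189e+13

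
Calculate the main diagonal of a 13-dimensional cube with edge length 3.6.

||(3.6,3.6,...,3.6)|| = √(13)·3.6 ≈ 12.98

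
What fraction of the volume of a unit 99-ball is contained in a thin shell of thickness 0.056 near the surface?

1 - (1-0.056)^99 ≈ 0.996672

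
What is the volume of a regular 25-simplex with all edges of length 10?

For a regular n-simplex with edge a, V = (a^n / n!)·√((n+1)/2^n). With a=10, n=25: V ≈ 0.0005675.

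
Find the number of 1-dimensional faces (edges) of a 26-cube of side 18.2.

Each of the 2^26 = 67108864 vertices has degree 26; total edges = 26·2^26/2 = 872415232.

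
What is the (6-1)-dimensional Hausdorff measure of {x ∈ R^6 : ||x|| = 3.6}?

S = n·V_n(r)/r = 6·V_6(3.6)/3.6 (volume-to-surface relation), giving 18748.3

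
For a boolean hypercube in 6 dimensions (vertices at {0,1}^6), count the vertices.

The 6-cube has 2^6 = 64 vertices.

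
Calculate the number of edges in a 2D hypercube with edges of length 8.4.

The 2-cube has n·2^(n-1) = 2·2^1 = 2·2 = 4 edges.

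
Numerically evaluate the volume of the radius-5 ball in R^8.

V = 390625·π^4/24 ≈ 1.58543e+06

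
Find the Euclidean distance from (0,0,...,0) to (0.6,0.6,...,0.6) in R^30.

d = √(0.6² + 0.6² + ... + 0.6²) [30 terms] = √(30·0.6²) = 0.6√30 ≈ 3.28634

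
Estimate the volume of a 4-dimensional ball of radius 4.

Volume = π^{4/2}·(4)^4/Γ(3) = 128·π^2 ≈ 1263.31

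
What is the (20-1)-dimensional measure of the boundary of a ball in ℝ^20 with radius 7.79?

The surface area of an n-ball is 2π^(n/2) r^(n-1) / Γ(n/2). For n=20, r=7.79: 4.48722e+16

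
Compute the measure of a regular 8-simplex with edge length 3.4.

V_8 = √(9) · 3.4^8 / (8! · 2^(8/2)) ≈ 0.0830447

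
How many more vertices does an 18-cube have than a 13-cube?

The 18-cube has 2^18 = 262144 vertices. The 13-cube has 2^13 = 8192 vertices. Difference: 262144 - 8192 = 253952.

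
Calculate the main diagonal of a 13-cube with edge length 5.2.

Diagonal = √13 · 5.2 ≈ 18.7489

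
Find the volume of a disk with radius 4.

The n-ball volume is π^(n/2)·r^n/Γ(n/2+1). With n=2, r=4: V = 16·π ≈ 50.2655.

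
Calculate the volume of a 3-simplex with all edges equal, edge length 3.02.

Volume = (√2/12) · 3.02³ = 3.24605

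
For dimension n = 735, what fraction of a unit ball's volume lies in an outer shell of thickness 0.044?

1 - (1-0.044)^735 ≈ 1 - 4.331e-15 ≈ (100 - 4.33e-13)%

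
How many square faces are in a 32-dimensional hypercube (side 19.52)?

f_2(32-cube) = (32 choose 2) · 2^30 = 532575944704.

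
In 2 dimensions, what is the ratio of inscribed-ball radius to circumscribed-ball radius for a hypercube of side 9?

r_in = 9/2 (half the side); r_out = 9√2/2 (half the diagonal). Ratio = 1/√2 ≈ 0.707107.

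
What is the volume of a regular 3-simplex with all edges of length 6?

Volume = (√2/12) · 6³ = 25.4558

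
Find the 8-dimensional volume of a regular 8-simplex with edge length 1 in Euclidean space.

Volume = 1^8 · √(9/2^8) / 8! ≈ 4.6503e-06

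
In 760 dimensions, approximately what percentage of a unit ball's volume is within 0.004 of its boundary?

1 - (1-0.004)^760 ≈ 0.952456 ≈ 95.25%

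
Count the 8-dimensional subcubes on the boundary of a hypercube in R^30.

Choose 8 of 30 axes to span the face (C(30,8) = 5852925 ways), then fix each of the remaining 22 coordinates at one of its two extreme values (2^22 = 4194304 ways): 5852925·4194304 = 24548946739200.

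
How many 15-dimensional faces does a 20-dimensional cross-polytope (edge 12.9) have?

Number of 15-faces = 2^(15+1) · C(20,15+1) = 65536 · 4845 = 317521920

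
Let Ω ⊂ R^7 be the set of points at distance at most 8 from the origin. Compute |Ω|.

The n-ball volume is π^(n/2)·r^n/Γ(n/2+1). With n=7, r=8: V = 33554432·π^3/105 ≈ 9.90855e+06.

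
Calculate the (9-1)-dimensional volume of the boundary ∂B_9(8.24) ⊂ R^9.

S_9(8.24) = 2·π^(9/2)·(8.24)^8 / Γ(9/2) ≈ 6.30925e+08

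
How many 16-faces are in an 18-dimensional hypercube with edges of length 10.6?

An n-cube has C(n,k)·2^(n-k) k-faces. Here C(18,16)·2^2 = 153·4 = 612.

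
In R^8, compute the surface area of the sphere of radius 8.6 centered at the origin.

|∂B_8(8.6)| ≈ 1.12971e+08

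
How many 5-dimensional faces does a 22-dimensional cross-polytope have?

An n-cross-polytope has 2^(k+1)·C(n,k+1) k-faces. Here 2^6·C(22,6) = 64·74613 = 4775232.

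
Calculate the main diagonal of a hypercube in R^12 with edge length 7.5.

The space diagonal of an n-cube of side s is s√n. Here 7.5·√12 ≈ 25.9808.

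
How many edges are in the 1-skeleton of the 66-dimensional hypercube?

An n-cube has n·2^(n-1) edges. With n = 66: 66·36893488147419103232 = 2434970217729660813312.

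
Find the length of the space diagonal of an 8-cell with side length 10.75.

Diagonal = √4 · 10.75 = 21.5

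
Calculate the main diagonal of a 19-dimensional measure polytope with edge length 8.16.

Diagonal = √19 · 8.16 ≈ 35.5686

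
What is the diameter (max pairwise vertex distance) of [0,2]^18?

The space diagonal of an n-cube of side s is s√n. Here 2·√18 ≈ 8.48528.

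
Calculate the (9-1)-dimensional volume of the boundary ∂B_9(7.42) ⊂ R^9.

|∂B_9(7.42)| ≈ 2.72767e+08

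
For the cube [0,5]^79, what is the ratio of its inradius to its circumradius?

r_in = 5/2 (half the side); r_out = 5√79/2 (half the diagonal). Ratio = 1/√79 ≈ 0.112509.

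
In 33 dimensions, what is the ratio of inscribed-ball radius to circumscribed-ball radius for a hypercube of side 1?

r_in = 1/2 (half the side); r_out = 1√33/2 (half the diagonal). Ratio = 1/√33 ≈ 0.174078.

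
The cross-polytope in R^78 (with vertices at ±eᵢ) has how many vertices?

Number of vertices = 2n = 156.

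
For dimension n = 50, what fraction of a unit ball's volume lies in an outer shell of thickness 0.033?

1 - (1-0.033)^50 ≈ 0.813223 ≈ 81.32%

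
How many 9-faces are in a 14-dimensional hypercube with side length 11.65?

An n-cube has C(n,k)·2^(n-k) k-faces. Here C(14,9)·2^5 = 2002·32 = 64064.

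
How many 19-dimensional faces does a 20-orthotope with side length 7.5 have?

An n-cube has C(n,k)·2^(n-k) k-faces. Here C(20,19)·2^1 = 20·2 = 40.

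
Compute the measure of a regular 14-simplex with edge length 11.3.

For a regular n-simplex with edge a, V = (a^n / n!)·√((n+1)/2^n). With a=11.3, n=14: V ≈ 192.099.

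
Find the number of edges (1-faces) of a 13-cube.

Number of 1-faces = C(13,1) · 2^(13-1) = 13 · 4096 = 53248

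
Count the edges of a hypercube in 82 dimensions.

Each of the 2^82 = 4835703278458516698824704 vertices has degree 82; total edges = 82·2^82/2 = 198263834416799184651812864.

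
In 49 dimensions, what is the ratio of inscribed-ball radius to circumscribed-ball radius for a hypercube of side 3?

Ratio = (s/2)/(s√49/2) = 49^(-1/2) ≈ 0.142857.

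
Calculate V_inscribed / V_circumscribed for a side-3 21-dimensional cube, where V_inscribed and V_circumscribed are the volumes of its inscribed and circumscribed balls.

V_in/V_out = n^(-n/2) = 21^(-21/2) ≈ 1.30827e-14.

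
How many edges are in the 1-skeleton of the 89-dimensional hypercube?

An n-cube has n·2^(n-1) edges. With n = 89: 89·309485009821345068724781056 = 27544165874099711116505513984.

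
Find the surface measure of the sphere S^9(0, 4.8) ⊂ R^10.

S = n·V_n(r)/r = 10·V_10(4.8)/4.8 (volume-to-surface relation), giving 3.44937e+07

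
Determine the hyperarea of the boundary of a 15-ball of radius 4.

S_15(4) = 2·π^(15/2)·(4)^14 / Γ(15/2) = 68719476736·π^7/135135 ≈ 1.53589e+09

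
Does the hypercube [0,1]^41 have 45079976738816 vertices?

False. The 41-cube has 2^41 = 2199023255552 vertices.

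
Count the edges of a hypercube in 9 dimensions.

The 9-cube has n·2^(n-1) = 9·2^8 = 9·256 = 2304 edges.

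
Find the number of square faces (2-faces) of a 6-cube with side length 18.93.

An n-cube has C(n,k)·2^(n-k) k-faces. Here C(6,2)·2^4 = 15·16 = 240.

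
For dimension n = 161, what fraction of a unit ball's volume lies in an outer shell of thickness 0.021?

1 - (1-0.021)^161 ≈ 0.967189 ≈ 96.72%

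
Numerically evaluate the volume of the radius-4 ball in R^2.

V_2(4) = π^(2/2) · (4)^2 / Γ(2/2 + 1) = 16·π ≈ 50.2655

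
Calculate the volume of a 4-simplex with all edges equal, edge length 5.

For a regular n-simplex with edge a, V = (a^n / n!)·√((n+1)/2^n). With a=5, n=4: V ≈ 14.5577.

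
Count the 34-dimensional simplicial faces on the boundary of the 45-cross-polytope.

An n-cross-polytope has 2^(k+1)·C(n,k+1) k-faces. Here 2^35·C(45,35) = 34359738368·3190187286 = 109614000491879989248.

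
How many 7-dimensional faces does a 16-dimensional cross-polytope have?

An n-cross-polytope has 2^(k+1)·C(n,k+1) k-faces. Here 2^8·C(16,8) = 256·12870 = 3294720.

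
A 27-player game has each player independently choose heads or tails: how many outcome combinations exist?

An n-cube has 2^n vertices; for n = 27 that is 2^27 = 134217728.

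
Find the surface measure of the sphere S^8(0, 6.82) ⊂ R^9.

S = n·V_n(r)/r = 9·V_9(6.82)/6.82 (volume-to-surface relation), giving 1.38943e+08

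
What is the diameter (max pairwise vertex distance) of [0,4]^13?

The space diagonal of an n-cube of side s is s√n. Here 4·√13 ≈ 14.4222.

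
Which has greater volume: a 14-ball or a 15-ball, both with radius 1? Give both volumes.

V_14(1) ≈ 0.599265. V_15(1) ≈ 0.381443. The 14-ball is larger.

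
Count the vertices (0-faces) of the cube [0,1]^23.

The 23-cube has 2^23 = 8388608 vertices.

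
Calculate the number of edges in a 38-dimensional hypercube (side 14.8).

The 38-cube has n·2^(n-1) = 38·2^37 = 38·137438953472 = 5222680231936 edges.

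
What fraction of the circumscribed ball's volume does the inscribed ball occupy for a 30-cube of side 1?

V_in / V_out = (r_in/r_out)^30 = (1/√30)^30 = 30^(-30/2) ≈ 6.96917e-23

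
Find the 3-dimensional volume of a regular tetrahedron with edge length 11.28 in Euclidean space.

Volume = (√2/12) · 11.28³ = 169.146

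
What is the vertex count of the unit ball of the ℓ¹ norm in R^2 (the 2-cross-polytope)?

Number of vertices = 2n = 4.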